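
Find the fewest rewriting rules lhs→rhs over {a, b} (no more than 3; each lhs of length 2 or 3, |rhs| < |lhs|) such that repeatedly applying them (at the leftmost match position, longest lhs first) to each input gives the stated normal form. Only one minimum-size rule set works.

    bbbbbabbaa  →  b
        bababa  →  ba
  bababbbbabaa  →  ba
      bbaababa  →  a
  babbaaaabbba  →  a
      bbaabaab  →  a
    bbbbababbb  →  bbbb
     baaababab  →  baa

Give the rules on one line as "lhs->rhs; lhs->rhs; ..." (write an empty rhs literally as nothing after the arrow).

ab->; bba->

  | bbbbbabbaa => bbbbbaa => bbba => b
  | bababa => baba => ba
  | bababbbbabaa => babbbbabaa => bbbbabaa => bbbaa => ba
  | bbaababa => ababa => aba => a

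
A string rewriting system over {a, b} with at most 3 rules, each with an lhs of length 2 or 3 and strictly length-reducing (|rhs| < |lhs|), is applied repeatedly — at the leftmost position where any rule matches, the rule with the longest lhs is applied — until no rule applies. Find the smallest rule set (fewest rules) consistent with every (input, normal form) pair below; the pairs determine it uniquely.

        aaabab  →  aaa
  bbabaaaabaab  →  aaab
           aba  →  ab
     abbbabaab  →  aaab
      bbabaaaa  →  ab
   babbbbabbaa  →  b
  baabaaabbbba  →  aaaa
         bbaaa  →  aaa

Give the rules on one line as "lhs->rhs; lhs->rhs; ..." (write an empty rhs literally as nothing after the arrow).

  | aaabab => aaabb => aaa
  | bbabaaaabaab => abaaaabaab => abaaabaab => abaabaab => ababaab => abbaab => aaab
  | aba => ab
  | abbbabaab => ababaab => abbaab => aaab

ba->b; bb->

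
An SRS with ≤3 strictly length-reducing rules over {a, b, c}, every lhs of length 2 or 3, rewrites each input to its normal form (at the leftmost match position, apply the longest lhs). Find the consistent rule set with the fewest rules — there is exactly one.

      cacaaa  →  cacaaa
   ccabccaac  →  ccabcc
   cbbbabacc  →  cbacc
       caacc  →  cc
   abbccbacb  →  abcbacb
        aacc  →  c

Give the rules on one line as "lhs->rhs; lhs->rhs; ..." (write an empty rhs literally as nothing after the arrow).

aac->; bab->c; bbc->b

  | cacaaa
  | ccabccaac => ccabcc
  | cbbbabacc => cbbcacc => cbacc
  | caacc => cc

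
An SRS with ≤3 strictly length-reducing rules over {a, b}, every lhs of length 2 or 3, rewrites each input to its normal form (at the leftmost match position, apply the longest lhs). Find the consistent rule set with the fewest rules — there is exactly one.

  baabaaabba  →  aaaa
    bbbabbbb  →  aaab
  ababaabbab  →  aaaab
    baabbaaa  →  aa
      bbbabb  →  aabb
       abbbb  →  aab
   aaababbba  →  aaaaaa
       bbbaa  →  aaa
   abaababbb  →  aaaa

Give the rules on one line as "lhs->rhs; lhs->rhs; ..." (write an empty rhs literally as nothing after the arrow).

ba->a; baa->a; bbb->a

  | baabaaabba => abaaabba => aaabba => aaaba => aaaa
  | bbbabbbb => aabbbb => aaab
  | ababaabbab => aabaabbab => aaabbab => aaabab => aaaab
  | baabbaaa => abbaaa => abaa => aa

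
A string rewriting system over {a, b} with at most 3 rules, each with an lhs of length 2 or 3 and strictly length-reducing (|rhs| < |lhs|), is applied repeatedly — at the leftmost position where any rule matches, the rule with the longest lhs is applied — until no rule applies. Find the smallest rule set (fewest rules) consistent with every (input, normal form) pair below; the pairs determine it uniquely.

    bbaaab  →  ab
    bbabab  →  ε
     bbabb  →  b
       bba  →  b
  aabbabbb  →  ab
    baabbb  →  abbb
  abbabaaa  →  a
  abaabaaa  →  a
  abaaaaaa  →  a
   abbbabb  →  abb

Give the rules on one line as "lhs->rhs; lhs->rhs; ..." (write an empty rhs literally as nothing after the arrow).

  | bbaaab => baab => ab
  | bbabab => bbaab => bab => ba => ε
  | bbabb => bbab => bba => b
  | bba => b

aa->a; ba->; bab->ba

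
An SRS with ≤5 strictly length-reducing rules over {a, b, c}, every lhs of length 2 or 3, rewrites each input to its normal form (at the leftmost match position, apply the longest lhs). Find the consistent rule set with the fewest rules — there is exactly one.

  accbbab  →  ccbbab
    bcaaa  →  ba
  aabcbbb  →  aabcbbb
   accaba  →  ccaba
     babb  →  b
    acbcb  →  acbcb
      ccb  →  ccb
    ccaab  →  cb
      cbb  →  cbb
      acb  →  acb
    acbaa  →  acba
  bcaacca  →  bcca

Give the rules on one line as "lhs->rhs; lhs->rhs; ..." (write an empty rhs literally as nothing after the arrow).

abb->; acc->cc; baa->ba; caa->

  | accbbab => ccbbab
  | bcaaa => ba
  | aabcbbb
  | accaba => ccaba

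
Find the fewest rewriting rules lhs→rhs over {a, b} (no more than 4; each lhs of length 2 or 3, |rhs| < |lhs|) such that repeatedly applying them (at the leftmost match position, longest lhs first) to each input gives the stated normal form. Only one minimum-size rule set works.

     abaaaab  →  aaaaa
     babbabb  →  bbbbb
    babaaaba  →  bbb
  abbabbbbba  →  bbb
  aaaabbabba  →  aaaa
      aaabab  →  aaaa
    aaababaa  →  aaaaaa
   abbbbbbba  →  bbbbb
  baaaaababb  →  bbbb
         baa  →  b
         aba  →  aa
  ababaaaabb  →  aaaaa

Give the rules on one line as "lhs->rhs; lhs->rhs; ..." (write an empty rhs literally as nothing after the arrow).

ab->a; abb->; ba->b

  | abaaaab => aaaaab => aaaaa
  | babbabb => bbbabb => bbbbb
  | babaaaba => bbaaaba => bbaaba => bbaba => bbba => bbb
  | abbabbbbba => abbbbba => bbba => bbb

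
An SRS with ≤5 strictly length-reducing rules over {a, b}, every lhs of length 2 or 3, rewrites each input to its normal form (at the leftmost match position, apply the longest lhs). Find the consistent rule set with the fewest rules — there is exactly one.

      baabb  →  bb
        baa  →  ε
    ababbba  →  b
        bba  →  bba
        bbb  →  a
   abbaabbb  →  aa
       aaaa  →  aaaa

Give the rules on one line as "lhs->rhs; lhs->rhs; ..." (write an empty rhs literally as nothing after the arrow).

  | baabb => bb
  | baa => ε
  | ababbba => bbbba => aba => b
  | bba

aab->aa; aba->b; baa->; bbb->a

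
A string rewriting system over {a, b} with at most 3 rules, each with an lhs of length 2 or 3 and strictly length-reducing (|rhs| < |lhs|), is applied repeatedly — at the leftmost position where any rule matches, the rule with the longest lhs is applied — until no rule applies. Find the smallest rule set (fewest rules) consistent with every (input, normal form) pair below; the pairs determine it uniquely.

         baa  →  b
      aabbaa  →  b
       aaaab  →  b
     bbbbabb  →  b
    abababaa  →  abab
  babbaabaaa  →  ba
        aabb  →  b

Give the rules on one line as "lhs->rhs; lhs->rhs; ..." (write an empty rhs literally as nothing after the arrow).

  | baa => bb => b
  | aabbaa => bbbaa => bbaa => baa => bb => b
  | aaaab => baab => bbb => bb => b
  | bbbbabb => bbbabb => bbabb => babb => b

aa->b; abb->; bb->b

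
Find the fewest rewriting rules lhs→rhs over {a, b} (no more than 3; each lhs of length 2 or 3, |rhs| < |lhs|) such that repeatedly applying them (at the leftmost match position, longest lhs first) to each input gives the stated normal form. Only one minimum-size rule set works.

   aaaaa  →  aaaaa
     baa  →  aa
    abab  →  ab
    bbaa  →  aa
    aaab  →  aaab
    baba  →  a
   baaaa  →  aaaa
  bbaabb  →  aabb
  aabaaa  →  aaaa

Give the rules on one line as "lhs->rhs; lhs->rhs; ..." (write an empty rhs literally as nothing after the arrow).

aba->a; ba->a

  | aaaaa
  | baa => aa
  | abab => ab
  | bbaa => baa => aa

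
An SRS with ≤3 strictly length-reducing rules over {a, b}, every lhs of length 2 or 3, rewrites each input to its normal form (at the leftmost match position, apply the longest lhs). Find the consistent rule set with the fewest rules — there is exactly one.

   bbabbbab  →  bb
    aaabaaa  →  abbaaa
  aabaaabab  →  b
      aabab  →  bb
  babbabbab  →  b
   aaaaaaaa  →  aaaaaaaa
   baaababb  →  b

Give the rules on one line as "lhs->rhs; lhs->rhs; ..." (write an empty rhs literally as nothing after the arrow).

  | bbabbbab => bbbbab => bbab => bb
  | aaabaaa => abbaaa
  | aabaaabab => bbaaabab => bbabbab => bbbab => bab => b
  | aabab => bbab => bb

aab->bb; bab->b; bbb->b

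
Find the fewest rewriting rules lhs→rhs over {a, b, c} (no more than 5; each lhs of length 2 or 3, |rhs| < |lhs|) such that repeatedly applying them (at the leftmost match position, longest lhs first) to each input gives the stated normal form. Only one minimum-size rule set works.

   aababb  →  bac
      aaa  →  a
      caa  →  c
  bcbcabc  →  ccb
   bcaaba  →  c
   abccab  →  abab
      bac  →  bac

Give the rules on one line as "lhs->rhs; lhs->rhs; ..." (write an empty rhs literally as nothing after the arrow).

  | aababb => babb => bac
  | aaa => a
  | caa => ca => c
  | bcbcabc => bbcabc => ccabc => ccbc => ccb

aa->; bb->c; bc->b; ca->c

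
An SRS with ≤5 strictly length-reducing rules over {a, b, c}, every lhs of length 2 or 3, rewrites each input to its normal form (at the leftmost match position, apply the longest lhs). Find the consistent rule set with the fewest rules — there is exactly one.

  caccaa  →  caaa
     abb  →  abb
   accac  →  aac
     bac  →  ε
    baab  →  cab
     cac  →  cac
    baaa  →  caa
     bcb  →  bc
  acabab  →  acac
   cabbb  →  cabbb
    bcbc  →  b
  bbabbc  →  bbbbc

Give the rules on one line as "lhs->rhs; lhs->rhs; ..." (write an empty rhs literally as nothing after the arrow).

ba->c; bba->bb; cb->c; cc->

  | caccaa => caaa
  | abb
  | accac => aac
  | bac => cc => ε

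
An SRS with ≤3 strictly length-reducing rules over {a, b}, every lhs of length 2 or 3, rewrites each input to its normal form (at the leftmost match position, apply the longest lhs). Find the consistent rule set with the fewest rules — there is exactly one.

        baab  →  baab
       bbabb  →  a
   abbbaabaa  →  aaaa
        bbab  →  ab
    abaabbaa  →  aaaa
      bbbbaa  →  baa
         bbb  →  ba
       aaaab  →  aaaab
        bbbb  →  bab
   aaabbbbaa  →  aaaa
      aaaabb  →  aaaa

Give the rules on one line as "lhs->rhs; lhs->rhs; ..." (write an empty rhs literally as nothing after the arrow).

  | baab
  | bbabb => abb => a
  | abbbaabaa => abaaabaa => aaabaa => aaaa
  | bbab => ab

aba->a; bb->; bbb->ba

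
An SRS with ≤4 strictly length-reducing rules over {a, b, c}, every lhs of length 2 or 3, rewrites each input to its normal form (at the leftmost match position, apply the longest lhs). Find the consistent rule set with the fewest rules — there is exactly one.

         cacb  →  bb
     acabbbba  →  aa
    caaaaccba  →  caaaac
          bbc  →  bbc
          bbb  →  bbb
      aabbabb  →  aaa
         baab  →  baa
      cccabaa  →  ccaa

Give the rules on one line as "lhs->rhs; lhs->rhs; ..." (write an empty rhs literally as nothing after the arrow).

  | cacb => bb
  | acabbbba => abbba => abba => aba => aa
  | caaaaccba => caaaac
  | bbc

ab->a; cab->; cac->b; cba->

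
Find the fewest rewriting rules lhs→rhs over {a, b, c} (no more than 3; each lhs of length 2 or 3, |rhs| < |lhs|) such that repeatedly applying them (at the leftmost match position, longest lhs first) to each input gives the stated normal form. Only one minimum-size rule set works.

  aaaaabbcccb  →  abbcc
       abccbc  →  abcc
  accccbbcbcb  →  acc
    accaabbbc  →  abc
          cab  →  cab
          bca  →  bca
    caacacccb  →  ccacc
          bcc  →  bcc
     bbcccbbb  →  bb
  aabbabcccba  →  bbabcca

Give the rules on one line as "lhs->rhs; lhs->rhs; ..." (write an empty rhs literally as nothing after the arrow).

  | aaaaabbcccb => aaabbcccb => abbcccb => abbcc
  | abccbc => abcc
  | accccbbcbcb => acccbcbcb => acccbcb => acccb => acc
  | accaabbbc => accbbbc => acbbc => abc

aa->; cb->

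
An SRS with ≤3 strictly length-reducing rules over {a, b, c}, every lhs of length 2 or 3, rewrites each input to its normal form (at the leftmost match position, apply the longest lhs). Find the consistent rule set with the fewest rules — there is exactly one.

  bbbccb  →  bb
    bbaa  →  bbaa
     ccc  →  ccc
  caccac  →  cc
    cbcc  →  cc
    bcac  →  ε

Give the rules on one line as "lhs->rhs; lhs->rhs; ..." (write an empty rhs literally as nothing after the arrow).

  | bbbccb => bbcb => bb
  | bbaa
  | ccc
  | caccac => ccac => cc

ac->; bc->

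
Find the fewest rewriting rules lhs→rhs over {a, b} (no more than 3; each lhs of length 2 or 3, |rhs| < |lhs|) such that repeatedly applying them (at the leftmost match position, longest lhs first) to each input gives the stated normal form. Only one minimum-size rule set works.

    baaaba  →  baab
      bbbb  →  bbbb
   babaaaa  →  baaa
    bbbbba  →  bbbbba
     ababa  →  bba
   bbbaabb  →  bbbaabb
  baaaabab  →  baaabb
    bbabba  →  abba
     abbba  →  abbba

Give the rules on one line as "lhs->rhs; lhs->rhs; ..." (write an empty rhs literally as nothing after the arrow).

aba->b; bab->ab

  | baaaba => baab
  | bbbb
  | babaaaa => abaaaa => baaa
  | bbbbba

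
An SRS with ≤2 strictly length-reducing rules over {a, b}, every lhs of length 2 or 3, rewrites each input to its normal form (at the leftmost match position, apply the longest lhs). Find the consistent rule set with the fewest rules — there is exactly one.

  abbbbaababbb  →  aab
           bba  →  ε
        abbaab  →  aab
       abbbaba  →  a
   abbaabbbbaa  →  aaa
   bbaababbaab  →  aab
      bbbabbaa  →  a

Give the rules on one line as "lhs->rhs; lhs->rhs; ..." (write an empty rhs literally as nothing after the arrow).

ba->; bb->b

  | abbbbaababbb => abbbaababbb => abbaababbb => abaababbb => aababbb => aabbb => aabb => aab
  | bba => ba => ε
  | abbaab => abaab => aab
  | abbbaba => abbaba => ababa => aba => a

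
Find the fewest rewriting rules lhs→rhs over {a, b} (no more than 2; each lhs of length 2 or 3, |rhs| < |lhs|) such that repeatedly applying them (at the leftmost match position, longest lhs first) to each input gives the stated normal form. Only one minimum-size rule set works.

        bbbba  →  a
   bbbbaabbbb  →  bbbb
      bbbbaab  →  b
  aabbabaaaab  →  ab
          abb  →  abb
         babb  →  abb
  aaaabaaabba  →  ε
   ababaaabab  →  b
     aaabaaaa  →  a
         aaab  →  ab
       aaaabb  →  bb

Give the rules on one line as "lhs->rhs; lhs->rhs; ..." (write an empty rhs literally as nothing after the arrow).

aa->; ba->a

  | bbbba => bbba => bba => ba => a
  | bbbbaabbbb => bbbaabbbb => bbaabbbb => baabbbb => aabbbb => bbbb
  | bbbbaab => bbbaab => bbaab => baab => aab => b
  | aabbabaaaab => bbabaaaab => babaaaab => abaaaab => aaaaab => aaab => ab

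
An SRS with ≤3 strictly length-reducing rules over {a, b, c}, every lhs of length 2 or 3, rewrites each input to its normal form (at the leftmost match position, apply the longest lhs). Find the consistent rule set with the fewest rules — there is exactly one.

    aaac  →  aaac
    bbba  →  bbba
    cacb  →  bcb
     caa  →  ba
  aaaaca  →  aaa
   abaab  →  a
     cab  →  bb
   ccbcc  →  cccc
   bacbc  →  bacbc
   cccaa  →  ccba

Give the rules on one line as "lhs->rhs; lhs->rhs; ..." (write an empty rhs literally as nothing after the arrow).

ab->; bcc->cc; ca->b

  | aaac
  | bbba
  | cacb => bcb
  | caa => ba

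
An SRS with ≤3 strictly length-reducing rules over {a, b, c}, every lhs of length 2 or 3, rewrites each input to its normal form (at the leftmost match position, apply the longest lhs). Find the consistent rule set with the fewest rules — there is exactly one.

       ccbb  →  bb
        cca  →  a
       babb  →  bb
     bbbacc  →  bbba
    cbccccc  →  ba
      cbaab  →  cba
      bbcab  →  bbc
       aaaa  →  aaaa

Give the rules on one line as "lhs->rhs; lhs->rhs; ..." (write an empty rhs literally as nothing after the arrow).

ab->; cbc->ba; cc->

  | ccbb => bb
  | cca => a
  | babb => bb
  | bbbacc => bbba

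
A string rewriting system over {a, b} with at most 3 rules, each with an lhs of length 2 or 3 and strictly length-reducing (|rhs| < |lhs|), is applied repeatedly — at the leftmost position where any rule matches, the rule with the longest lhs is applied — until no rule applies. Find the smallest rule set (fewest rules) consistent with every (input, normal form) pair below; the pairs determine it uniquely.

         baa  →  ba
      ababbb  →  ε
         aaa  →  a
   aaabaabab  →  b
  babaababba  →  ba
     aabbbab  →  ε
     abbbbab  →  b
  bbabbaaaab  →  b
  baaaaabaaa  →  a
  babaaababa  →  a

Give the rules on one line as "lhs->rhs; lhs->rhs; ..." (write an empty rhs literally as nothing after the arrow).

aa->a; ab->b; bb->

  | baa => ba
  | ababbb => babbb => bbbb => bb => ε
  | aaa => aa => a
  | aaabaabab => aabaabab => abaabab => baabab => babab => bbab => ab => b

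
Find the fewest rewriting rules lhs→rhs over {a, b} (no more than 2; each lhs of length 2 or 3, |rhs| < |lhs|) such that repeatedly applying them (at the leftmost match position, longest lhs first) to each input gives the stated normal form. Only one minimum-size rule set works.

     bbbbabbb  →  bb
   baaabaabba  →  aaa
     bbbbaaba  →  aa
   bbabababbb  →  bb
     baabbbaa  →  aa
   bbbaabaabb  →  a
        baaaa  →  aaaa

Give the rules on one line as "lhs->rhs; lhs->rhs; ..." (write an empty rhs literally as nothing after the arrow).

  | bbbbabbb => bbbabbb => bbabbb => babbb => abbb => bb
  | baaabaabba => aaabaabba => aaaabba => aaaba => aaa
  | bbbbaaba => bbbaaba => bbaaba => baaba => aaba => aa
  | bbabababbb => babababbb => abababbb => ababbb => abbb => bb

ab->; ba->a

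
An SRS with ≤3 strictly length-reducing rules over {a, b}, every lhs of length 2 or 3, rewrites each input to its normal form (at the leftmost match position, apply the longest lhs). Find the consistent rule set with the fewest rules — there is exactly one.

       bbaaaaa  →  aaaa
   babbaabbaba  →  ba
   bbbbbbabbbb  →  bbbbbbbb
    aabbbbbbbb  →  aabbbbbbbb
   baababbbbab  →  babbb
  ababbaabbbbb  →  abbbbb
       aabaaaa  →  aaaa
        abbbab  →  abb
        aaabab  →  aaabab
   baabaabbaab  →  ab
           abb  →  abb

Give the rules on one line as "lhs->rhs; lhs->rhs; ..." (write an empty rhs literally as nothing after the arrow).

baa->; bba->

  | bbaaaaa => aaaa
  | babbaabbaba => baabbaba => bbaba => ba
  | bbbbbbabbbb => bbbbbbbb
  | aabbbbbbbb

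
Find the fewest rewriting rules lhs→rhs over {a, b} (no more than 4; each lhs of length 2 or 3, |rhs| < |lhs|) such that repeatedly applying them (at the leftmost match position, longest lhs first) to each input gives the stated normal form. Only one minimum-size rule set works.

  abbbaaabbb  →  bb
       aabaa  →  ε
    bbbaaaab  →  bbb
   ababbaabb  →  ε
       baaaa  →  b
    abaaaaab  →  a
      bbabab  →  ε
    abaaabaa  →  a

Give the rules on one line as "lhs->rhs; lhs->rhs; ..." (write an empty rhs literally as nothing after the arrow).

  | abbbaaabbb => baaabbb => babbb => bb
  | aabaa => aa => ε
  | bbbaaaab => bbbaab => bbb
  | ababbaabb => abaabb => abb => ε

aa->; aab->; abb->; bab->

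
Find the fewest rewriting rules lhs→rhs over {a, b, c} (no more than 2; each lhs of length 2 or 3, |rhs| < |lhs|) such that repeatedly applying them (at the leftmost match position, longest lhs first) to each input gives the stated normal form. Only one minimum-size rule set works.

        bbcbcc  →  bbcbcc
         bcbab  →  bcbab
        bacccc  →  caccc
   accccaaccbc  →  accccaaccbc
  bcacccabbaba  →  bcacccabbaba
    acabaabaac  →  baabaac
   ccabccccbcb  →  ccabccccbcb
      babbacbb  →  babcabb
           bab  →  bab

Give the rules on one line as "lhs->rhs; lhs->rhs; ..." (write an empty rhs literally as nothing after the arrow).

aca->; bac->ca

  | bbcbcc
  | bcbab
  | bacccc => caccc
  | accccaaccbc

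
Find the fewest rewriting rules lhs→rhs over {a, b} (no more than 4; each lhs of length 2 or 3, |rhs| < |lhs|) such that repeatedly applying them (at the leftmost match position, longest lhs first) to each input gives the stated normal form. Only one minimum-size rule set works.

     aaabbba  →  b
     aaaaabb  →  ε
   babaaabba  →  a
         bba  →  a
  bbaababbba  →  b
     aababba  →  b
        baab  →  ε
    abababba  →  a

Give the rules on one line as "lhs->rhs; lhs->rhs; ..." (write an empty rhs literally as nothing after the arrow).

aa->b; ba->b; bb->; bbb->

  | aaabbba => babbba => bbbba => ba => b
  | aaaaabb => baaabb => baabb => babb => bbb => ε
  | babaaabba => bbaaabba => aaabba => babba => bbba => a
  | bba => a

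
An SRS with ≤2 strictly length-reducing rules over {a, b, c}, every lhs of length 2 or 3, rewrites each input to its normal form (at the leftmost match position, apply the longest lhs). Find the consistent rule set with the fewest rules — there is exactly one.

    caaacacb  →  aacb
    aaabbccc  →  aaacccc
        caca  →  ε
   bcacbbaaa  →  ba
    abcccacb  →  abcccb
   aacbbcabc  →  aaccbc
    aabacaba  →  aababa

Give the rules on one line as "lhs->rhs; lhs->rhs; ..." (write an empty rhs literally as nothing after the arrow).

  | caaacacb => aacacb => aacb
  | aaabbccc => aaacccc
  | caca => ca => ε
  | bcacbbaaa => bcbbaaa => bccaaa => bcaa => ba

bb->c; ca->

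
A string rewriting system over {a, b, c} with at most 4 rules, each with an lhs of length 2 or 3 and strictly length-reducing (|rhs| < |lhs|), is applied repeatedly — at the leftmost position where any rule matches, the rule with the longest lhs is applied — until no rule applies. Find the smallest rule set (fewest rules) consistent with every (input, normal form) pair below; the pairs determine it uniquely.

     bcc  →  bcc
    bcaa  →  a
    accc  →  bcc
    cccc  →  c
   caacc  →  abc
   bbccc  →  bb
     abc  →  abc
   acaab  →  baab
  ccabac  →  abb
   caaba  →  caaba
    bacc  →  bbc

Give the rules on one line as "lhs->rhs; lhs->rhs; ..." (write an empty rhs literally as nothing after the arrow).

ac->b; bca->; cab->ab; ccc->

  | bcc
  | bcaa => a
  | accc => bcc
  | cccc => c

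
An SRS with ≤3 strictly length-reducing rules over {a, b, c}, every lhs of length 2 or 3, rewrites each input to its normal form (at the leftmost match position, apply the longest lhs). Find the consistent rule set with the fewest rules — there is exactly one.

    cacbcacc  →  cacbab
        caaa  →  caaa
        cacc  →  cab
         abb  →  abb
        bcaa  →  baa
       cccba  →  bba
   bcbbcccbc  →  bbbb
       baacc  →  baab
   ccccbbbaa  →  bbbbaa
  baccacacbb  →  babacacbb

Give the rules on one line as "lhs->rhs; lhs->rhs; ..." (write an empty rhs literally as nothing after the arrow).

  | cacbcacc => cacbacc => cacbab
  | caaa
  | cacc => cab
  | abb

bc->b; cc->b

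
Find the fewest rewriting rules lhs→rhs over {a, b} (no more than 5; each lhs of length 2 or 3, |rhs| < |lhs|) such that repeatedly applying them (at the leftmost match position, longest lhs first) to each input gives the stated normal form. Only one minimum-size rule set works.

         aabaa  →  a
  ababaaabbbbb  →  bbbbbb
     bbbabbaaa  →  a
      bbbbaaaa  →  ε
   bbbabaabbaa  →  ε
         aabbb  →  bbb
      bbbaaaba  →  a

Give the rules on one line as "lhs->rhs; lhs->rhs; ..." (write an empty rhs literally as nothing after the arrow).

aa->; aaa->b; ba->; bba->

  | aabaa => baa => a
  | ababaaabbbbb => abaaabbbbb => aaabbbbb => bbbbbb
  | bbbabbaaa => bbbaaa => baa => a
  | bbbbaaaa => bbaaa => aa => ε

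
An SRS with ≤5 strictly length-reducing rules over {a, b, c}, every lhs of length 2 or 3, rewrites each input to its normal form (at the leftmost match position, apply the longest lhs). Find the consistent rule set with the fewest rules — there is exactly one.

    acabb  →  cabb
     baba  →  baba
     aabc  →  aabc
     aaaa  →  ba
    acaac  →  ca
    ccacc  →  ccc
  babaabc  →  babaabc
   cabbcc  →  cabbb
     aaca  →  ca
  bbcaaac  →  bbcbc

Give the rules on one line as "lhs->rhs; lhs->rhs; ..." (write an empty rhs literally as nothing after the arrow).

aaa->b; ac->; aca->ca; bcc->bb

  | acabb => cabb
  | baba
  | aabc
  | aaaa => ba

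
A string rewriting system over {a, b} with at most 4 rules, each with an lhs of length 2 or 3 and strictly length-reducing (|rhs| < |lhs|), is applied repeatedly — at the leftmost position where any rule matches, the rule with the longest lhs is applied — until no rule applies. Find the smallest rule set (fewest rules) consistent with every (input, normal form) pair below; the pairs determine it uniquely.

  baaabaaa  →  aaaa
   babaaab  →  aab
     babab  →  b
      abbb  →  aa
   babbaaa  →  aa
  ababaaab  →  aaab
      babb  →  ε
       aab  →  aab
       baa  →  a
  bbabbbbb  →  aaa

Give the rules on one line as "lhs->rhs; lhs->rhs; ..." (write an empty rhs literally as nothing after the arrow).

  | baaabaaa => aabaaa => aaaa
  | babaaab => baaab => aab
  | babab => bab => b
  | abbb => aa

ba->; bb->; bba->ab; bbb->a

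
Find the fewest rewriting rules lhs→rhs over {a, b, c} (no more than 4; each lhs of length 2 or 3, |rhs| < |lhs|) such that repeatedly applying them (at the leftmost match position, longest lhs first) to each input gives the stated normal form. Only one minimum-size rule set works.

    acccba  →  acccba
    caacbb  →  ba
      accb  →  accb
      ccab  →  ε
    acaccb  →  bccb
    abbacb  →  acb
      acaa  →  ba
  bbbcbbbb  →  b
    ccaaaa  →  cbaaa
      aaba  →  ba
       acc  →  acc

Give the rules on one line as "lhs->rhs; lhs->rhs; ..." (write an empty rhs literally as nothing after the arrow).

ab->b; bb->; ca->b; cbb->

  | acccba
  | caacbb => bacbb => ba
  | accb
  | ccab => cbb => ε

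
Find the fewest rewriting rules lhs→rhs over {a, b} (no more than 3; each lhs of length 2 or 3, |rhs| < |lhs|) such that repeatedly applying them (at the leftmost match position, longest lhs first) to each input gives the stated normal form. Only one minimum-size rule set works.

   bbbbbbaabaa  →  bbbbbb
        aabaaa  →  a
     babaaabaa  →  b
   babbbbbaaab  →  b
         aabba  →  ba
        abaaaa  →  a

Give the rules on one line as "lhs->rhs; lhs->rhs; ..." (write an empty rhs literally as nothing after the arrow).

aa->; aab->; ab->a

  | bbbbbbaabaa => bbbbbbaa => bbbbbb
  | aabaaa => aaa => a
  | babaaabaa => baaaabaa => baabaa => baa => b
  | babbbbbaaab => babbbbaaab => babbbaaab => babbaaab => babaaab => baaaab => baab => b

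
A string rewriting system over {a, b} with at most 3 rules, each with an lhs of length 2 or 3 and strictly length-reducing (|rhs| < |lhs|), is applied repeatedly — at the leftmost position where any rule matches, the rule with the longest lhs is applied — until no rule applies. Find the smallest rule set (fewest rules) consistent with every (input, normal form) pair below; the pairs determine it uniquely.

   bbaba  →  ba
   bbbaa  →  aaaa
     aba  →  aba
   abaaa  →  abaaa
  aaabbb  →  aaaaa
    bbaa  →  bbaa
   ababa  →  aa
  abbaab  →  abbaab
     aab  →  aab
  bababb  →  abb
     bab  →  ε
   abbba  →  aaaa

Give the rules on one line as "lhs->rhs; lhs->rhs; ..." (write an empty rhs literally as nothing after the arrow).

  | bbaba => ba
  | bbbaa => aaaa
  | aba
  | abaaa

bab->; bbb->aa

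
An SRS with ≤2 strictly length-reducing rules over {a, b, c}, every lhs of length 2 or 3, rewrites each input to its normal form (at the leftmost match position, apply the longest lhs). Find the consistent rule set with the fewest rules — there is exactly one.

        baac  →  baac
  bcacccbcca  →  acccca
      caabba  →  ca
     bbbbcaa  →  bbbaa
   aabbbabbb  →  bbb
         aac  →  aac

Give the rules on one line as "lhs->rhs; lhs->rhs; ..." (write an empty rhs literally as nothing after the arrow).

  | baac
  | bcacccbcca => acccbcca => acccca
  | caabba => caba => ca
  | bbbbcaa => bbbaa

ab->; bc->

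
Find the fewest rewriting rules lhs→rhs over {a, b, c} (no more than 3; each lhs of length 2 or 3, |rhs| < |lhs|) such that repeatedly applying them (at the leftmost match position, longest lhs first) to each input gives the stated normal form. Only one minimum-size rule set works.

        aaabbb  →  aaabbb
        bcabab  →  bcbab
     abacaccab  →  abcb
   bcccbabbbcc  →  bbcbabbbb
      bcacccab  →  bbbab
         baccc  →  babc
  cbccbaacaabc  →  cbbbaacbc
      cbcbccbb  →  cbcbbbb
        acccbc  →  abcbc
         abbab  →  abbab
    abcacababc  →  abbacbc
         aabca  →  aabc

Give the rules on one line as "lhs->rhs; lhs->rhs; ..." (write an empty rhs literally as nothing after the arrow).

  | aaabbb
  | bcabab => bcbab
  | abacaccab => accaccab => abaccab => acccab => abcab => abcb
  | bcccbabbbcc => bbcbabbbcc => bbcbabbbb

aba->ac; ca->c; cc->b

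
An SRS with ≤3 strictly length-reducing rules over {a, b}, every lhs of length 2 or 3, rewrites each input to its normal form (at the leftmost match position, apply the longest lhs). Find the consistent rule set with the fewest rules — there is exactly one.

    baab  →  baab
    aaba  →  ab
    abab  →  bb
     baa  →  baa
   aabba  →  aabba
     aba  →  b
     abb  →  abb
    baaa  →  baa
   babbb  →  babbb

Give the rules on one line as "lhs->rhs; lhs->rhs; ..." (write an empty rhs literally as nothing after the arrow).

aaa->aa; aba->b

  | baab
  | aaba => ab
  | abab => bb
  | baa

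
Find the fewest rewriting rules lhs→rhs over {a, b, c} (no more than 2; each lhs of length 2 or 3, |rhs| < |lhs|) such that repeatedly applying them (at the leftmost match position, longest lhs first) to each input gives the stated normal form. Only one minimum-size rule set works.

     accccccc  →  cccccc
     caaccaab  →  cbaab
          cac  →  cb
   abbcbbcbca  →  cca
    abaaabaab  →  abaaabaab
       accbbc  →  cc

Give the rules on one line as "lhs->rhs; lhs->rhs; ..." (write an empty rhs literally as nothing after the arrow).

ac->b; bc->c

  | accccccc => bcccccc => cccccc
  | caaccaab => cabcaab => cacaab => cbaab
  | cac => cb
  | abbcbbcbca => abcbbcbca => acbbcbca => bbbcbca => bbcbca => bcbca => cbca => cca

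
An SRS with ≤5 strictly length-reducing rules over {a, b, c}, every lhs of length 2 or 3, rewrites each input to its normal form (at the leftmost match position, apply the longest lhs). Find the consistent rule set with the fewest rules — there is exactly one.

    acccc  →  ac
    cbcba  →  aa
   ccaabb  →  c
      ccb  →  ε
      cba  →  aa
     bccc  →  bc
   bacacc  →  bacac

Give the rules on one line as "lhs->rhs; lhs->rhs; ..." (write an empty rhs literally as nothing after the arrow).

  | acccc => accc => acc => ac
  | cbcba => cba => aa
  | ccaabb => caabb => cab => c
  | ccb => cb => ε

ab->; cb->; cba->aa; cc->c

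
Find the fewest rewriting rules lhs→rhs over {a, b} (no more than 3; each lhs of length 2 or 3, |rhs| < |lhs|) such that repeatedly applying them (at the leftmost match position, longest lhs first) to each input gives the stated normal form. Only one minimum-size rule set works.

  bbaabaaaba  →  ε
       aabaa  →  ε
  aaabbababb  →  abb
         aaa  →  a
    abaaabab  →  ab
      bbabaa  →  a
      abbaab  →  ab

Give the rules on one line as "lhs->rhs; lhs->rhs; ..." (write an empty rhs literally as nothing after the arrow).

  | bbaabaaaba => baabaaaba => aabaaaba => baaaba => aaaba => aba => aa => ε
  | aabaa => baa => aa => ε
  | aaabbababb => abbababb => abababb => aababb => babb => abb
  | aaa => a

aa->; ba->a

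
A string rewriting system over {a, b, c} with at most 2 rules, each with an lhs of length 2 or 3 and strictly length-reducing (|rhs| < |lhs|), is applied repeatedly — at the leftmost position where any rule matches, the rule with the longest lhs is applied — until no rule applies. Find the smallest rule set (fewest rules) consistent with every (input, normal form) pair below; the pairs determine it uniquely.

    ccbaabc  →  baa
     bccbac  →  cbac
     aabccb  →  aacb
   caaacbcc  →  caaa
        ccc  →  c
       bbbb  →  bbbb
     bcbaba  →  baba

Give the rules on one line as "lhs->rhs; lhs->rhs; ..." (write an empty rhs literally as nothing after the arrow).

  | ccbaabc => baabc => baa
  | bccbac => cbac
  | aabccb => aacb
  | caaacbcc => caaacc => caaa

bc->; cc->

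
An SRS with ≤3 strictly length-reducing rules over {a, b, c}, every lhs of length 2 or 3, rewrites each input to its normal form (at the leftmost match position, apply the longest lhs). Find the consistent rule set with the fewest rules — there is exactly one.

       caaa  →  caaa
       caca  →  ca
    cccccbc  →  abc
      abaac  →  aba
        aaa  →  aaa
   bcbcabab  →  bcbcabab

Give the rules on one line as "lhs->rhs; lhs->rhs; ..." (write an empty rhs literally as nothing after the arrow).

ac->; cc->a

  | caaa
  | caca => ca
  | cccccbc => acccbc => ccbc => abc
  | abaac => aba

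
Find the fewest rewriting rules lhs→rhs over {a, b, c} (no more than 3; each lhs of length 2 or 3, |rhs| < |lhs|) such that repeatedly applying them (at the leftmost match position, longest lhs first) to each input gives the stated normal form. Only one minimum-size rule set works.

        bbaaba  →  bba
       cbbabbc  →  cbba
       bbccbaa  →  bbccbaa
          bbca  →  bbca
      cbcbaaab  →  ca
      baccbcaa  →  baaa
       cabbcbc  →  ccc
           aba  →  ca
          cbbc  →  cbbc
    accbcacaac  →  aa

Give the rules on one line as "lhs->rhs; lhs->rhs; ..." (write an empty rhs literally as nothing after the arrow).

ab->c; ac->; cbc->a

  | bbaaba => bbaca => bba
  | cbbabbc => cbbcbc => cbba
  | bbccbaa
  | bbca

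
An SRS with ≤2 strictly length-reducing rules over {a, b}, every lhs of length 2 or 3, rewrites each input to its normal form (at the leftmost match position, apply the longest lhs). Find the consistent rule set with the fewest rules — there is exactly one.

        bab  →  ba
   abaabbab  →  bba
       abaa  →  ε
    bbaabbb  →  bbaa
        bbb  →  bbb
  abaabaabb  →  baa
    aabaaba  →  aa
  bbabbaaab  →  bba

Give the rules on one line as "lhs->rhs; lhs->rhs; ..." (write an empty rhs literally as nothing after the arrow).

  | bab => ba
  | abaabbab => aaabbab => bbab => bba
  | abaa => aaa => ε
  | bbaabbb => bbaabb => bbaab => bbaa

aaa->; ab->a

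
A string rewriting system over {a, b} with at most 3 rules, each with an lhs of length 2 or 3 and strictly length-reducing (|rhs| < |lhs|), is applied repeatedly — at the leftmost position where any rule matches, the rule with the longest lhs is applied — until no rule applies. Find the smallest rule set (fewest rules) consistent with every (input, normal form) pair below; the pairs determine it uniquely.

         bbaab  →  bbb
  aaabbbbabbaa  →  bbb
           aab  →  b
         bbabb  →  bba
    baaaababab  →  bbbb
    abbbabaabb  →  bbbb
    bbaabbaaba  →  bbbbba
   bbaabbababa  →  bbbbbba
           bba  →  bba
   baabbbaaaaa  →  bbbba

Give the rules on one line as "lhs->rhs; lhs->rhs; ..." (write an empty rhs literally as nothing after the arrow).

aa->; ab->a; aba->b

  | bbaab => bbb
  | aaabbbbabbaa => abbbbabbaa => abbbabbaa => abbabbaa => ababbaa => bbbaa => bbb
  | aab => b
  | bbabb => bbab => bba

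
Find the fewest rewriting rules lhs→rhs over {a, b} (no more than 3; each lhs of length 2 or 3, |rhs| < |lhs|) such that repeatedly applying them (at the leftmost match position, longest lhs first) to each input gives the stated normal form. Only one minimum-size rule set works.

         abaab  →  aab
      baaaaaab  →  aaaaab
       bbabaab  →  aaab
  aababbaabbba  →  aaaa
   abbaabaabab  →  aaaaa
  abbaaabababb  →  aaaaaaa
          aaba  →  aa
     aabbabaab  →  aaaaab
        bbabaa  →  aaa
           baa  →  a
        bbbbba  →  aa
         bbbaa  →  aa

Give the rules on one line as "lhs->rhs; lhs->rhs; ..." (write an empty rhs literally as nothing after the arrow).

  | abaab => aab
  | baaaaaab => aaaaab
  | bbabaab => aabaab => aaab
  | aababbaabbba => aabaabbba => aaabbba => aaaaba => aaaa

ba->; bab->; bb->a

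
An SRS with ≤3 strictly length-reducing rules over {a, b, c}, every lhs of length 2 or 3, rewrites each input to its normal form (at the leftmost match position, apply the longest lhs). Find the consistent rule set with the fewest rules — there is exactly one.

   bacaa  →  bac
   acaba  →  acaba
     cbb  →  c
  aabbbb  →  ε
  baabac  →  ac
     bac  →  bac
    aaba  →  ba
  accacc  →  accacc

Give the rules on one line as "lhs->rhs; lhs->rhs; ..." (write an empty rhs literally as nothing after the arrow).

aa->; bb->

  | bacaa => bac
  | acaba
  | cbb => c
  | aabbbb => bbbb => bb => ε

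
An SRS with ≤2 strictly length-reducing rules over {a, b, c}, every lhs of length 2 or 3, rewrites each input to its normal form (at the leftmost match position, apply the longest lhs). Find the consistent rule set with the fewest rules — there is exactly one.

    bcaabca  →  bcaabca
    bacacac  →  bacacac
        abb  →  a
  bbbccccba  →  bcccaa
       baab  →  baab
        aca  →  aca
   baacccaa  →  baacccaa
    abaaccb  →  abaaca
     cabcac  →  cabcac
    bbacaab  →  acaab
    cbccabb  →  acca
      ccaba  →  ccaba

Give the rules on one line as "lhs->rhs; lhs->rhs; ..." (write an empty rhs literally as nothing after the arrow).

  | bcaabca
  | bacacac
  | abb => a
  | bbbccccba => bccccba => bcccaa

bb->; cb->a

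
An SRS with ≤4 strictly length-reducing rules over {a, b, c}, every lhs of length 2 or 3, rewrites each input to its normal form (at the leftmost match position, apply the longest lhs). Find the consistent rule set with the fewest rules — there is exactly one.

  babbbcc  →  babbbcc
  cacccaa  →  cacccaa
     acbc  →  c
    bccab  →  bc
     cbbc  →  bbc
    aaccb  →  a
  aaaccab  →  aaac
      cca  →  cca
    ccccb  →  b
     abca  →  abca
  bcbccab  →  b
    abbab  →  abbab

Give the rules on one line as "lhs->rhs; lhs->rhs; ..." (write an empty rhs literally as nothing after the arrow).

  | babbbcc
  | cacccaa
  | acbc => c
  | bccab => bc

acb->; cab->; cb->b; cbc->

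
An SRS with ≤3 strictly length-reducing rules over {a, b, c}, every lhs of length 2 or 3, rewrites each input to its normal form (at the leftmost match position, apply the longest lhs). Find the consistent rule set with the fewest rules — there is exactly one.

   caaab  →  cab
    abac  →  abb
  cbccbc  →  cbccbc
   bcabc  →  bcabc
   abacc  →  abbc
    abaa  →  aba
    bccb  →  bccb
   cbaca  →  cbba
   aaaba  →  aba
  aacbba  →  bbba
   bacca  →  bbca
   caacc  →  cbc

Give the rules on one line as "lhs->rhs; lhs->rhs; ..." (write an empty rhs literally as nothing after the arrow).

  | caaab => caab => cab
  | abac => abb
  | cbccbc
  | bcabc

aa->a; ac->b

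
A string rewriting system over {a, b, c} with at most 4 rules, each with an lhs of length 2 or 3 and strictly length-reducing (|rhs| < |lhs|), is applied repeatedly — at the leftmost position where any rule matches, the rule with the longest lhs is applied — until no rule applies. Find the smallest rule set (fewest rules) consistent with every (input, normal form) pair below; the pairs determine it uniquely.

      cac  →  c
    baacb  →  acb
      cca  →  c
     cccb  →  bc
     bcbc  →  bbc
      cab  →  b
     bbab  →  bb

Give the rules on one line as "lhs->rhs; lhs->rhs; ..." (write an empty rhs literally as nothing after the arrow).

ba->; ca->; cbc->bc; ccb->bc

  | cac => c
  | baacb => acb
  | cca => c
  | cccb => cbc => bc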